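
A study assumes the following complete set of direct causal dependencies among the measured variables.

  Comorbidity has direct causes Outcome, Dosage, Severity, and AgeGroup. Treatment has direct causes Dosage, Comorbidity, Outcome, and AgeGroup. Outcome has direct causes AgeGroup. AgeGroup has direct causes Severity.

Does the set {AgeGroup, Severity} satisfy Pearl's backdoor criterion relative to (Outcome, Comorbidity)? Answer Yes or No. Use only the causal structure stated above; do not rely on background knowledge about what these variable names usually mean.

Backdoor paths from Outcome to Comorbidity (paths whose first edge points into Outcome):
  P1: Outcome <- AgeGroup <- Severity -> Comorbidity
  P2: Outcome <- AgeGroup -> Comorbidity
  P3: Outcome <- AgeGroup -> Treatment <- Dosage -> Comorbidity
  P4: Outcome <- AgeGroup -> Treatment <- Comorbidity
Condition 1 (no descendant of Outcome in the set): holds — descendants of Outcome are {Comorbidity, Treatment}; none are in {AgeGroup, Severity}.
Condition 2 (every backdoor path blocked by {AgeGroup, Severity}):
  P1: blocked at chain node AgeGroup ∈ conditioning set.
  P2: blocked at fork node AgeGroup ∈ conditioning set.
  P3: blocked at fork node AgeGroup ∈ conditioning set.
  P4: blocked at fork node AgeGroup ∈ conditioning set.
{AgeGroup, Severity} satisfies the backdoor criterion.

Yes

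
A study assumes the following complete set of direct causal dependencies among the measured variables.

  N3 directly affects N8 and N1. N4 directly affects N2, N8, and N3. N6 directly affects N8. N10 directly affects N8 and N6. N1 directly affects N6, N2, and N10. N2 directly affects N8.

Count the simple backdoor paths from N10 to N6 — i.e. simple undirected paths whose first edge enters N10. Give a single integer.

7

A backdoor path from N10 to N6 is any simple undirected path whose first edge points into N10 (i.e. leaves N10 via a parent).
Parents of N10: {N1}.
Enumerating:
  P1: N10 <- N1 <- N3 <- N4 -> N2 -> N8 <- N6
  P2: N10 <- N1 <- N3 <- N4 -> N8 <- N6
  P3: N10 <- N1 <- N3 -> N8 <- N6
  P4: N10 <- N1 -> N6
  P5: N10 <- N1 -> N2 <- N4 -> N3 -> N8 <- N6
  P6: N10 <- N1 -> N2 <- N4 -> N8 <- N6
  P7: N10 <- N1 -> N2 -> N8 <- N6
That exhausts the simple backdoor paths. Count: 7.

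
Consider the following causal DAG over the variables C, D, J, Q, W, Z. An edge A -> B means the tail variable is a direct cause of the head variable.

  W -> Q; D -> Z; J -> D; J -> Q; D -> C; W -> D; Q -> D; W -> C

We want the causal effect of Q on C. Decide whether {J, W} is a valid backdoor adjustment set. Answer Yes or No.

Yes

Backdoor paths from Q to C (paths whose first edge points into Q):
  P1: Q <- J -> D <- W -> C
  P2: Q <- J -> D -> C
  P3: Q <- W -> D -> C
  P4: Q <- W -> C
Condition 1 (no descendant of Q in the set): holds — descendants of Q are {C, D, Z}; none are in {J, W}.
Condition 2 (every backdoor path blocked by {J, W}):
  P1: blocked at fork node J ∈ conditioning set.
  P2: blocked at fork node J ∈ conditioning set.
  P3: blocked at fork node W ∈ conditioning set.
  P4: blocked at fork node W ∈ conditioning set.
{J, W} satisfies the backdoor criterion.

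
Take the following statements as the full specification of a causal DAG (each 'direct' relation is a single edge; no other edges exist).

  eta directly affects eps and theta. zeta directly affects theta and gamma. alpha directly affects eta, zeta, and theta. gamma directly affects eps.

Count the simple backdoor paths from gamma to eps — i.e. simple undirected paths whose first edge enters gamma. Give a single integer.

4

A backdoor path from gamma to eps is any simple undirected path whose first edge points into gamma (i.e. leaves gamma via a parent).
Parents of gamma: {zeta}.
Enumerating:
  P1: gamma <- zeta <- alpha -> eta -> eps
  P2: gamma <- zeta <- alpha -> theta <- eta -> eps
  P3: gamma <- zeta -> theta <- alpha -> eta -> eps
  P4: gamma <- zeta -> theta <- eta -> eps
That exhausts the simple backdoor paths. Count: 4.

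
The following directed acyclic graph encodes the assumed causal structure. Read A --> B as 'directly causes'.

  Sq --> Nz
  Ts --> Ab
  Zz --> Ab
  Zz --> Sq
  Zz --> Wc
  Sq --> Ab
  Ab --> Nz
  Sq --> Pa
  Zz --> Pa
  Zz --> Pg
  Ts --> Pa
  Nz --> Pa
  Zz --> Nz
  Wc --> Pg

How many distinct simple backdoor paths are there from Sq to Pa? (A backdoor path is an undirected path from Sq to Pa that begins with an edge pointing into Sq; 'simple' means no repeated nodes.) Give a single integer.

5

A backdoor path from Sq to Pa is any simple undirected path whose first edge points into Sq (i.e. leaves Sq via a parent).
Parents of Sq: {Zz}.
Enumerating:
  P1: Sq <- Zz -> Ab <- Ts -> Pa
  P2: Sq <- Zz -> Ab -> Nz -> Pa
  P3: Sq <- Zz -> Nz <- Ab <- Ts -> Pa
  P4: Sq <- Zz -> Nz -> Pa
  P5: Sq <- Zz -> Pa
That exhausts the simple backdoor paths. Count: 5.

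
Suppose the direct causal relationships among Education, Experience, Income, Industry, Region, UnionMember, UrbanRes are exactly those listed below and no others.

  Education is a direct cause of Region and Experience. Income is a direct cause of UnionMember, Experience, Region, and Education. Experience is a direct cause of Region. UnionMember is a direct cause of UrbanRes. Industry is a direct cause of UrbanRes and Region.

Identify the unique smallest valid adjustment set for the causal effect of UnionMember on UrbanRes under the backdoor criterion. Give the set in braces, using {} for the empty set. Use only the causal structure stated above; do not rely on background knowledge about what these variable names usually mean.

{}

Variables eligible for adjustment (non-descendants of UnionMember, excluding UnionMember and UrbanRes): {Education, Experience, Income, Industry, Region}.
Backdoor paths from UnionMember to UrbanRes:
  P1: UnionMember <- Income -> Education -> Experience -> Region <- Industry -> UrbanRes
  P2: UnionMember <- Income -> Education -> Region <- Industry -> UrbanRes
  P3: UnionMember <- Income -> Experience <- Education -> Region <- Industry -> UrbanRes
  P4: UnionMember <- Income -> Experience -> Region <- Industry -> UrbanRes
  P5: UnionMember <- Income -> Region <- Industry -> UrbanRes
Each backdoor path contains an unconditioned collider, so every path is already blocked with the empty conditioning set:
  P1: blocked at collider Region (neither it nor any descendant is in the conditioning set).
  P2: blocked at collider Region (neither it nor any descendant is in the conditioning set).
  P3: blocked at collider Experience (neither it nor any descendant is in the conditioning set).
  P4: blocked at collider Region (neither it nor any descendant is in the conditioning set).
  P5: blocked at collider Region (neither it nor any descendant is in the conditioning set).
The empty set is therefore the unique smallest valid set.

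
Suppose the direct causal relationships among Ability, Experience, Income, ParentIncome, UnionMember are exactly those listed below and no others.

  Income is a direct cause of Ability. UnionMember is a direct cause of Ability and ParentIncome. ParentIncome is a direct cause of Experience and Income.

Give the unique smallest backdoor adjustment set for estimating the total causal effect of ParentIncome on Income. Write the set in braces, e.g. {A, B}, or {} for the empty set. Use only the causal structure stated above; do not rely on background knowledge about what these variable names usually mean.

{}

Variables eligible for adjustment (non-descendants of ParentIncome, excluding ParentIncome and Income): {UnionMember}.
Backdoor paths from ParentIncome to Income:
  P1: ParentIncome <- UnionMember -> Ability <- Income
Each backdoor path contains an unconditioned collider, so every path is already blocked with the empty conditioning set:
  P1: blocked at collider Ability (neither it nor any descendant is in the conditioning set).
The empty set is therefore the unique smallest valid set.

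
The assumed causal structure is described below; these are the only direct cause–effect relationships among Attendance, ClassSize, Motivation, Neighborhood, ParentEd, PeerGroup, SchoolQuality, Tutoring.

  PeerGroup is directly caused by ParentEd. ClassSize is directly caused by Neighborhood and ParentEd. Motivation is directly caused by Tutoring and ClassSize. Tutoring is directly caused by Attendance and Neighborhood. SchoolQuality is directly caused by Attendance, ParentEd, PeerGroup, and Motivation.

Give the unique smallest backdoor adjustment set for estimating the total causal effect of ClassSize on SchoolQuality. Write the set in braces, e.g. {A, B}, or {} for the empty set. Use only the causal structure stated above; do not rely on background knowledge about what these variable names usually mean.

{Neighborhood, ParentEd}

Variables eligible for adjustment (non-descendants of ClassSize, excluding ClassSize and SchoolQuality): {Attendance, Neighborhood, ParentEd, PeerGroup, Tutoring}.
Backdoor paths from ClassSize to SchoolQuality:
  P1: ClassSize <- ParentEd -> PeerGroup -> SchoolQuality
  P2: ClassSize <- ParentEd -> SchoolQuality
  P3: ClassSize <- Neighborhood -> Tutoring <- Attendance -> SchoolQuality
  P4: ClassSize <- Neighborhood -> Tutoring -> Motivation -> SchoolQuality
The empty set is not sufficient: P1 (ClassSize <- ParentEd -> PeerGroup -> SchoolQuality) has no collider blocking it and no conditioned non-collider, so it is open.
Try {Neighborhood, ParentEd}:
  P1: blocked at fork node ParentEd ∈ conditioning set.
  P2: blocked at fork node ParentEd ∈ conditioning set.
  P3: blocked at fork node Neighborhood ∈ conditioning set.
  P4: blocked at fork node Neighborhood ∈ conditioning set.
{Neighborhood, ParentEd} contains no descendant of ClassSize and blocks every backdoor path.
Every element of {Neighborhood, ParentEd} is needed (dropping Neighborhood leaves P4 open; dropping ParentEd leaves P1 open), so no proper subset is valid.
Among all size-2 subsets of the eligible variables, only {Neighborhood, ParentEd} blocks every backdoor path, so it is the unique smallest valid adjustment set.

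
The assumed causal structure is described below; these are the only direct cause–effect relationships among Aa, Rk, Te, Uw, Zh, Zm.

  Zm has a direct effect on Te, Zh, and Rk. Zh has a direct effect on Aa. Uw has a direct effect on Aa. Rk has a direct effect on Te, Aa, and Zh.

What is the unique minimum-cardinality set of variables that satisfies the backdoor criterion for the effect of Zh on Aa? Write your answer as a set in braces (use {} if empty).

Variables eligible for adjustment (non-descendants of Zh, excluding Zh and Aa): {Rk, Te, Uw, Zm}.
Backdoor paths from Zh to Aa:
  P1: Zh <- Zm -> Rk -> Aa
  P2: Zh <- Zm -> Te <- Rk -> Aa
  P3: Zh <- Rk -> Aa
The empty set is not sufficient: P1 (Zh <- Zm -> Rk -> Aa) has no collider blocking it and no conditioned non-collider, so it is open.
Try {Rk}:
  P1: blocked at chain node Rk ∈ conditioning set.
  P2: blocked at collider Te (neither it nor any descendant is in the conditioning set).
  P3: blocked at fork node Rk ∈ conditioning set.
{Rk} contains no descendant of Zh and blocks every backdoor path.
No other singleton works — e.g. {Uw} leaves P1 open — so {Rk} is the unique smallest valid adjustment set.

{Rk}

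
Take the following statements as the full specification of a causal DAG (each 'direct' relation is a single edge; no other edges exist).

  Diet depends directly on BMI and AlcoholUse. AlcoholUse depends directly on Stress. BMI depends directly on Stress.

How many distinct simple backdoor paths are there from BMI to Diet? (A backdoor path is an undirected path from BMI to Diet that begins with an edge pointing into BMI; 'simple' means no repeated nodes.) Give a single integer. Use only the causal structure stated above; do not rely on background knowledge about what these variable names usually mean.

1

A backdoor path from BMI to Diet is any simple undirected path whose first edge points into BMI (i.e. leaves BMI via a parent).
Parents of BMI: {Stress}.
Enumerating:
  P1: BMI <- Stress -> AlcoholUse -> Diet
That exhausts the simple backdoor paths. Count: 1.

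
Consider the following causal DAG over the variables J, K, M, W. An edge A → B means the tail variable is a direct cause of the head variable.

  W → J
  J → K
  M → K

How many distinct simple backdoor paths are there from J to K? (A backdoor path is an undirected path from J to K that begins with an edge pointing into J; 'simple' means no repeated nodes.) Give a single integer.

A backdoor path from J to K is any simple undirected path whose first edge points into J (i.e. leaves J via a parent).
Parents of J: {W}.
No simple path from any parent of J reaches K without revisiting J, so there are no backdoor paths.

0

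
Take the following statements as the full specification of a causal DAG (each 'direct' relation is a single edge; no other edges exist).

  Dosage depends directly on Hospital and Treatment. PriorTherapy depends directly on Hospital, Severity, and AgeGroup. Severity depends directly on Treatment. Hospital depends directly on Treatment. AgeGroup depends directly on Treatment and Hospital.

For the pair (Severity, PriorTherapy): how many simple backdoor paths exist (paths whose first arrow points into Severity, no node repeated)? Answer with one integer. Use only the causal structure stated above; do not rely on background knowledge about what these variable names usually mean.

6

A backdoor path from Severity to PriorTherapy is any simple undirected path whose first edge points into Severity (i.e. leaves Severity via a parent).
Parents of Severity: {Treatment}.
Enumerating:
  P1: Severity <- Treatment -> Hospital -> AgeGroup -> PriorTherapy
  P2: Severity <- Treatment -> Hospital -> PriorTherapy
  P3: Severity <- Treatment -> AgeGroup <- Hospital -> PriorTherapy
  P4: Severity <- Treatment -> AgeGroup -> PriorTherapy
  P5: Severity <- Treatment -> Dosage <- Hospital -> AgeGroup -> PriorTherapy
  P6: Severity <- Treatment -> Dosage <- Hospital -> PriorTherapy
That exhausts the simple backdoor paths. Count: 6.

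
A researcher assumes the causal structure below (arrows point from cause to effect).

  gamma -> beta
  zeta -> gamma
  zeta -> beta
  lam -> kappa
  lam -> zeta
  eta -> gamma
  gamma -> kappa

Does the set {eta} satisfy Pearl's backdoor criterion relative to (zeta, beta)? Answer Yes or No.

Backdoor paths from zeta to beta (paths whose first edge points into zeta):
  P1: zeta <- lam -> kappa <- gamma -> beta
Condition 1 (no descendant of zeta in the set): holds — descendants of zeta are {beta, gamma, kappa}; none are in {eta}.
Condition 2 (every backdoor path blocked by {eta}):
  P1: blocked at collider kappa (neither it nor any descendant is in the conditioning set).
{eta} satisfies the backdoor criterion.

Yes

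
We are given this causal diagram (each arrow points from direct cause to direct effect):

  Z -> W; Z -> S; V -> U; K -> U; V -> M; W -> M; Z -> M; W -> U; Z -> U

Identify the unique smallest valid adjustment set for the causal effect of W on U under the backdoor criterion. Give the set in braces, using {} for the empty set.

Variables eligible for adjustment (non-descendants of W, excluding W and U): {K, S, V, Z}.
Backdoor paths from W to U:
  P1: W <- Z -> M <- V -> U
  P2: W <- Z -> U
The empty set is not sufficient: P2 (W <- Z -> U) has no collider blocking it and no conditioned non-collider, so it is open.
Try {Z}:
  P1: blocked at fork node Z ∈ conditioning set.
  P2: blocked at fork node Z ∈ conditioning set.
{Z} contains no descendant of W and blocks every backdoor path.
No other singleton works — e.g. {V} leaves P2 open — so {Z} is the unique smallest valid adjustment set.

{Z}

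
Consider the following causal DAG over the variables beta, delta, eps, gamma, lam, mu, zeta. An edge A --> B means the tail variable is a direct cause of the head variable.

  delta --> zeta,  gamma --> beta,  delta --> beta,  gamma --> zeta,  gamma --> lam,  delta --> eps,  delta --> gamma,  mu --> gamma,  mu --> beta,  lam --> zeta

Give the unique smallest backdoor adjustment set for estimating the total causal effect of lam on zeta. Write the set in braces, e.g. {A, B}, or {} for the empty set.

{gamma}

Variables eligible for adjustment (non-descendants of lam, excluding lam and zeta): {beta, delta, eps, gamma, mu}.
Backdoor paths from lam to zeta:
  P1: lam <- gamma <- delta -> zeta
  P2: lam <- gamma <- mu -> beta <- delta -> zeta
  P3: lam <- gamma -> zeta
  P4: lam <- gamma -> beta <- delta -> zeta
The empty set is not sufficient: P1 (lam <- gamma <- delta -> zeta) has no collider blocking it and no conditioned non-collider, so it is open.
Try {gamma}:
  P1: blocked at chain node gamma ∈ conditioning set.
  P2: blocked at chain node gamma ∈ conditioning set.
  P3: blocked at fork node gamma ∈ conditioning set.
  P4: blocked at fork node gamma ∈ conditioning set.
{gamma} contains no descendant of lam and blocks every backdoor path.
No other singleton works — e.g. {delta} leaves P3 open — so {gamma} is the unique smallest valid adjustment set.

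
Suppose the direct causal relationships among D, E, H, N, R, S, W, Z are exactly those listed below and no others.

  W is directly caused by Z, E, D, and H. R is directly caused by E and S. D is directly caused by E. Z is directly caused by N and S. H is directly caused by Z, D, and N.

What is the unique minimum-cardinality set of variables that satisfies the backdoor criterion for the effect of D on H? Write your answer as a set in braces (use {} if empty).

{}

Variables eligible for adjustment (non-descendants of D, excluding D and H): {E, N, R, S, Z}.
Backdoor paths from D to H:
  P1: D <- E -> R <- S -> Z <- N -> H
  P2: D <- E -> R <- S -> Z -> H
  P3: D <- E -> R <- S -> Z -> W <- H
  P4: D <- E -> W <- Z <- N -> H
  P5: D <- E -> W <- Z -> H
  P6: D <- E -> W <- H
Each backdoor path contains an unconditioned collider, so every path is already blocked with the empty conditioning set:
  P1: blocked at collider R (neither it nor any descendant is in the conditioning set).
  P2: blocked at collider R (neither it nor any descendant is in the conditioning set).
  P3: blocked at collider R (neither it nor any descendant is in the conditioning set).
  P4: blocked at collider W (neither it nor any descendant is in the conditioning set).
  P5: blocked at collider W (neither it nor any descendant is in the conditioning set).
  P6: blocked at collider W (neither it nor any descendant is in the conditioning set).
The empty set is therefore the unique smallest valid set.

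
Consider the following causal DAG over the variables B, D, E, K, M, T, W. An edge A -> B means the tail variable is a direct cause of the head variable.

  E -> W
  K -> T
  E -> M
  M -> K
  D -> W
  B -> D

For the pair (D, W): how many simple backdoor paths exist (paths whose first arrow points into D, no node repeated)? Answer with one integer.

0

A backdoor path from D to W is any simple undirected path whose first edge points into D (i.e. leaves D via a parent).
Parents of D: {B}.
No simple path from any parent of D reaches W without revisiting D, so there are no backdoor paths.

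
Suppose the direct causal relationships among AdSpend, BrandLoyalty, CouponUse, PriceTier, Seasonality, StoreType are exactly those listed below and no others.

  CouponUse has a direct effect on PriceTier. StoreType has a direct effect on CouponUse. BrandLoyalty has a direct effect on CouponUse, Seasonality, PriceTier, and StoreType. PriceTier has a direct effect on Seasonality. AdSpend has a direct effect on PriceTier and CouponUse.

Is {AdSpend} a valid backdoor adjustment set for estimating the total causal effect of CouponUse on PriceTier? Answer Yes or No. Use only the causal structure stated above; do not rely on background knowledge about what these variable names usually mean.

Backdoor paths from CouponUse to PriceTier (paths whose first edge points into CouponUse):
  P1: CouponUse <- BrandLoyalty -> PriceTier
  P2: CouponUse <- BrandLoyalty -> Seasonality <- PriceTier
  P3: CouponUse <- StoreType <- BrandLoyalty -> PriceTier
  P4: CouponUse <- StoreType <- BrandLoyalty -> Seasonality <- PriceTier
  P5: CouponUse <- AdSpend -> PriceTier
Condition 1 (no descendant of CouponUse in the set): holds — descendants of CouponUse are {PriceTier, Seasonality}; none are in {AdSpend}.
Condition 2 (every backdoor path blocked by {AdSpend}):
  P1: open — no interior node is in the conditioning set.
  P2: blocked at collider Seasonality (neither it nor any descendant is in the conditioning set).
  P3: open — no interior node is in the conditioning set.
  P4: blocked at collider Seasonality (neither it nor any descendant is in the conditioning set).
  P5: blocked at fork node AdSpend ∈ conditioning set.
{AdSpend} does not satisfy the backdoor criterion.

No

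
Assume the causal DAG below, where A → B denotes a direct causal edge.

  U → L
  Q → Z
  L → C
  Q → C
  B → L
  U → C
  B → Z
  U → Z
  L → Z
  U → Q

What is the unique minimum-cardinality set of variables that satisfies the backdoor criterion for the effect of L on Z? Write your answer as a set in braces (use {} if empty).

Variables eligible for adjustment (non-descendants of L, excluding L and Z): {B, Q, U}.
Backdoor paths from L to Z:
  P1: L <- U -> Q -> Z
  P2: L <- U -> C <- Q -> Z
  P3: L <- U -> Z
  P4: L <- B -> Z
The empty set is not sufficient: P1 (L <- U -> Q -> Z) has no collider blocking it and no conditioned non-collider, so it is open.
Try {B, U}:
  P1: blocked at fork node U ∈ conditioning set.
  P2: blocked at fork node U ∈ conditioning set.
  P3: blocked at fork node U ∈ conditioning set.
  P4: blocked at fork node B ∈ conditioning set.
{B, U} contains no descendant of L and blocks every backdoor path.
Every element of {B, U} is needed (dropping B leaves P4 open; dropping U leaves P1 open), so no proper subset is valid.
Among all size-2 subsets of the eligible variables, only {B, U} blocks every backdoor path, so it is the unique smallest valid adjustment set.

{B, U}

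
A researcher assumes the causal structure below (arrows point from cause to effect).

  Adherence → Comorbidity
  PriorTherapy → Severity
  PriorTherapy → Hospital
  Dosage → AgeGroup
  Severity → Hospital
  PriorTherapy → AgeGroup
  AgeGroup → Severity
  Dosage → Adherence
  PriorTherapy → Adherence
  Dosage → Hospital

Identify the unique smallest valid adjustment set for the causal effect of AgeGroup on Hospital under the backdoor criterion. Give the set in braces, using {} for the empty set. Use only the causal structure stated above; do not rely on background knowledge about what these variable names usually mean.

Variables eligible for adjustment (non-descendants of AgeGroup, excluding AgeGroup and Hospital): {Adherence, Comorbidity, Dosage, PriorTherapy}.
Backdoor paths from AgeGroup to Hospital:
  P1: AgeGroup <- PriorTherapy -> Adherence <- Dosage -> Hospital
  P2: AgeGroup <- PriorTherapy -> Severity -> Hospital
  P3: AgeGroup <- PriorTherapy -> Hospital
  P4: AgeGroup <- Dosage -> Adherence <- PriorTherapy -> Severity -> Hospital
  P5: AgeGroup <- Dosage -> Adherence <- PriorTherapy -> Hospital
  P6: AgeGroup <- Dosage -> Hospital
The empty set is not sufficient: P2 (AgeGroup <- PriorTherapy -> Severity -> Hospital) has no collider blocking it and no conditioned non-collider, so it is open.
Try {Dosage, PriorTherapy}:
  P1: blocked at fork node PriorTherapy ∈ conditioning set.
  P2: blocked at fork node PriorTherapy ∈ conditioning set.
  P3: blocked at fork node PriorTherapy ∈ conditioning set.
  P4: blocked at fork node Dosage ∈ conditioning set.
  P5: blocked at fork node Dosage ∈ conditioning set.
  P6: blocked at fork node Dosage ∈ conditioning set.
{Dosage, PriorTherapy} contains no descendant of AgeGroup and blocks every backdoor path.
Every element of {Dosage, PriorTherapy} is needed (dropping Dosage leaves P6 open; dropping PriorTherapy leaves P2 open), so no proper subset is valid.
Among all size-2 subsets of the eligible variables, only {Dosage, PriorTherapy} blocks every backdoor path, so it is the unique smallest valid adjustment set.

{Dosage, PriorTherapy}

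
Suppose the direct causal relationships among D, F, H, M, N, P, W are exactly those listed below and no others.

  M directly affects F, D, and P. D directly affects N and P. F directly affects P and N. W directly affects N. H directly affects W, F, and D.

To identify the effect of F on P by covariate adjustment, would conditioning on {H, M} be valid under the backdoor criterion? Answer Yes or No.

Yes

Backdoor paths from F to P (paths whose first edge points into F):
  P1: F <- H -> W -> N <- D <- M -> P
  P2: F <- H -> W -> N <- D -> P
  P3: F <- H -> D <- M -> P
  P4: F <- H -> D -> P
  P5: F <- M -> D -> P
  P6: F <- M -> P
Condition 1 (no descendant of F in the set): holds — descendants of F are {N, P}; none are in {H, M}.
Condition 2 (every backdoor path blocked by {H, M}):
  P1: blocked at fork node H ∈ conditioning set.
  P2: blocked at fork node H ∈ conditioning set.
  P3: blocked at fork node H ∈ conditioning set.
  P4: blocked at fork node H ∈ conditioning set.
  P5: blocked at fork node M ∈ conditioning set.
  P6: blocked at fork node M ∈ conditioning set.
{H, M} satisfies the backdoor criterion.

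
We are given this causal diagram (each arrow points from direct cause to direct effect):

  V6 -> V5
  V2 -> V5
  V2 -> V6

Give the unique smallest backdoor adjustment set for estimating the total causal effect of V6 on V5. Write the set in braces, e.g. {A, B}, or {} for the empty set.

Variables eligible for adjustment (non-descendants of V6, excluding V6 and V5): {V2}.
Backdoor paths from V6 to V5:
  P1: V6 <- V2 -> V5
The empty set is not sufficient: P1 (V6 <- V2 -> V5) has no collider blocking it and no conditioned non-collider, so it is open.
Try {V2}:
  P1: blocked at fork node V2 ∈ conditioning set.
{V2} contains no descendant of V6 and blocks every backdoor path.
{V2} is the unique smallest valid adjustment set.

{V2}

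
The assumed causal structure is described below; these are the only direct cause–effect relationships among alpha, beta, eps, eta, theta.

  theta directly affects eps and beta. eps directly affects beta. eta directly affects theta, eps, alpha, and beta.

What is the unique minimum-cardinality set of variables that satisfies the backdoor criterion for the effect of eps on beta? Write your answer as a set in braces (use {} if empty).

Variables eligible for adjustment (non-descendants of eps, excluding eps and beta): {alpha, eta, theta}.
Backdoor paths from eps to beta:
  P1: eps <- eta -> theta -> beta
  P2: eps <- eta -> beta
  P3: eps <- theta <- eta -> beta
  P4: eps <- theta -> beta
The empty set is not sufficient: P1 (eps <- eta -> theta -> beta) has no collider blocking it and no conditioned non-collider, so it is open.
Try {eta, theta}:
  P1: blocked at fork node eta ∈ conditioning set.
  P2: blocked at fork node eta ∈ conditioning set.
  P3: blocked at chain node theta ∈ conditioning set.
  P4: blocked at fork node theta ∈ conditioning set.
{eta, theta} contains no descendant of eps and blocks every backdoor path.
Every element of {eta, theta} is needed (dropping eta leaves P2 open; dropping theta leaves P4 open), so no proper subset is valid.
Among all size-2 subsets of the eligible variables, only {eta, theta} blocks every backdoor path, so it is the unique smallest valid adjustment set.

{eta, theta}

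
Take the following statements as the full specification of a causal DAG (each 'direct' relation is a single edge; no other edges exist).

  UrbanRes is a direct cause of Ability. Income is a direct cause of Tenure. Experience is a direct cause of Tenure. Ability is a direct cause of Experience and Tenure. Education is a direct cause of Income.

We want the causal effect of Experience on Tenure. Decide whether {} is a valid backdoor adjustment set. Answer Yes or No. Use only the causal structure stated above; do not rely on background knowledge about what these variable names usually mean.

Backdoor paths from Experience to Tenure (paths whose first edge points into Experience):
  P1: Experience <- Ability -> Tenure
Condition 1 (no descendant of Experience in the set): holds — descendants of Experience are {Tenure}; none are in {}.
Condition 2 (every backdoor path blocked by {}):
  P1: open — no interior node is in the conditioning set.
{} does not satisfy the backdoor criterion.

No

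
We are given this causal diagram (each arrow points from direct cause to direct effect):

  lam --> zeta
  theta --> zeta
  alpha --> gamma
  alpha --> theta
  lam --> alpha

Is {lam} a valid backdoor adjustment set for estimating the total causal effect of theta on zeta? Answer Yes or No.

Yes

Backdoor paths from theta to zeta (paths whose first edge points into theta):
  P1: theta <- alpha <- lam -> zeta
Condition 1 (no descendant of theta in the set): holds — descendants of theta are {zeta}; none are in {lam}.
Condition 2 (every backdoor path blocked by {lam}):
  P1: blocked at fork node lam ∈ conditioning set.
{lam} satisfies the backdoor criterion.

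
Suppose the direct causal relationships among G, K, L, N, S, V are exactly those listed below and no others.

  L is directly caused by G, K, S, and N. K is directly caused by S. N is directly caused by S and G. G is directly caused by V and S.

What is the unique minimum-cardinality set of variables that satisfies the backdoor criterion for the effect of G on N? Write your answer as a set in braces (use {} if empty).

Variables eligible for adjustment (non-descendants of G, excluding G and N): {K, S, V}.
Backdoor paths from G to N:
  P1: G <- S -> K -> L <- N
  P2: G <- S -> N
  P3: G <- S -> L <- N
The empty set is not sufficient: P2 (G <- S -> N) has no collider blocking it and no conditioned non-collider, so it is open.
Try {S}:
  P1: blocked at fork node S ∈ conditioning set.
  P2: blocked at fork node S ∈ conditioning set.
  P3: blocked at fork node S ∈ conditioning set.
{S} contains no descendant of G and blocks every backdoor path.
No other singleton works — e.g. {V} leaves P2 open — so {S} is the unique smallest valid adjustment set.

{S}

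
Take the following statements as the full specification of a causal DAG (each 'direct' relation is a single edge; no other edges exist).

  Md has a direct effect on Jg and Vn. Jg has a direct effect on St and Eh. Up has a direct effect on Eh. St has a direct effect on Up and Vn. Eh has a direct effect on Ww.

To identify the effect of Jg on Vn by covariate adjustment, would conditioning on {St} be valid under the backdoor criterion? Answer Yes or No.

Backdoor paths from Jg to Vn (paths whose first edge points into Jg):
  P1: Jg <- Md -> Vn
Condition 1 (no descendant of Jg in the set): FAILS — St is a descendant of Jg.
Condition 2 (every backdoor path blocked by {St}):
  P1: open — no interior node is in the conditioning set.
{St} does not satisfy the backdoor criterion.

No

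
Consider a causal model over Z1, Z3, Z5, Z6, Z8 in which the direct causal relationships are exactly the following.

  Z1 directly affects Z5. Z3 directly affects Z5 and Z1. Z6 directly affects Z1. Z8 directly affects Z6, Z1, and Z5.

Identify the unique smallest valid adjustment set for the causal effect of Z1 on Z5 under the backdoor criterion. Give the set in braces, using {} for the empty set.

Variables eligible for adjustment (non-descendants of Z1, excluding Z1 and Z5): {Z3, Z6, Z8}.
Backdoor paths from Z1 to Z5:
  P1: Z1 <- Z3 -> Z5
  P2: Z1 <- Z8 -> Z5
  P3: Z1 <- Z6 <- Z8 -> Z5
The empty set is not sufficient: P1 (Z1 <- Z3 -> Z5) has no collider blocking it and no conditioned non-collider, so it is open.
Try {Z3, Z8}:
  P1: blocked at fork node Z3 ∈ conditioning set.
  P2: blocked at fork node Z8 ∈ conditioning set.
  P3: blocked at fork node Z8 ∈ conditioning set.
{Z3, Z8} contains no descendant of Z1 and blocks every backdoor path.
Every element of {Z3, Z8} is needed (dropping Z3 leaves P1 open; dropping Z8 leaves P2 open), so no proper subset is valid.
Among all size-2 subsets of the eligible variables, only {Z3, Z8} blocks every backdoor path, so it is the unique smallest valid adjustment set.

{Z3, Z8}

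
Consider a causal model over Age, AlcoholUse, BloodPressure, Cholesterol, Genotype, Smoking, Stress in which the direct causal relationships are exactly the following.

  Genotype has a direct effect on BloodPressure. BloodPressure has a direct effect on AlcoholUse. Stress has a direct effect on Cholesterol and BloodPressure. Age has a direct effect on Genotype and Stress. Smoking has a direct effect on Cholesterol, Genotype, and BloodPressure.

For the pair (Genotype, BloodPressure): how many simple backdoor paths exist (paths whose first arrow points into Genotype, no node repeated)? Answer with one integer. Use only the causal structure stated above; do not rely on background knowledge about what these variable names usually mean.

4

A backdoor path from Genotype to BloodPressure is any simple undirected path whose first edge points into Genotype (i.e. leaves Genotype via a parent).
Parents of Genotype: {Age, Smoking}.
Enumerating:
  P1: Genotype <- Smoking -> BloodPressure
  P2: Genotype <- Smoking -> Cholesterol <- Stress -> BloodPressure
  P3: Genotype <- Age -> Stress -> BloodPressure
  P4: Genotype <- Age -> Stress -> Cholesterol <- Smoking -> BloodPressure
That exhausts the simple backdoor paths. Count: 4.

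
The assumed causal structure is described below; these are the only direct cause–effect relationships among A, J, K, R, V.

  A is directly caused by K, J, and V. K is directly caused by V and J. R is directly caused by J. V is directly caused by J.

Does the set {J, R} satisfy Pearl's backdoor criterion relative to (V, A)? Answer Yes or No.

Yes

Backdoor paths from V to A (paths whose first edge points into V):
  P1: V <- J -> K -> A
  P2: V <- J -> A
Condition 1 (no descendant of V in the set): holds — descendants of V are {A, K}; none are in {J, R}.
Condition 2 (every backdoor path blocked by {J, R}):
  P1: blocked at fork node J ∈ conditioning set.
  P2: blocked at fork node J ∈ conditioning set.
{J, R} satisfies the backdoor criterion.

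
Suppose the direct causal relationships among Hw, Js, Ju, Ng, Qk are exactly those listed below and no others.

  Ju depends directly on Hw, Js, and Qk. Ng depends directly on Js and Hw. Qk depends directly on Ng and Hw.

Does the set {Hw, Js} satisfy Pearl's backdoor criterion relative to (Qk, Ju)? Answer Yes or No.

Backdoor paths from Qk to Ju (paths whose first edge points into Qk):
  P1: Qk <- Hw -> Ng <- Js -> Ju
  P2: Qk <- Hw -> Ju
  P3: Qk <- Ng <- Hw -> Ju
  P4: Qk <- Ng <- Js -> Ju
Condition 1 (no descendant of Qk in the set): holds — descendants of Qk are {Ju}; none are in {Hw, Js}.
Condition 2 (every backdoor path blocked by {Hw, Js}):
  P1: blocked at fork node Hw ∈ conditioning set.
  P2: blocked at fork node Hw ∈ conditioning set.
  P3: blocked at fork node Hw ∈ conditioning set.
  P4: blocked at fork node Js ∈ conditioning set.
{Hw, Js} satisfies the backdoor criterion.

Yes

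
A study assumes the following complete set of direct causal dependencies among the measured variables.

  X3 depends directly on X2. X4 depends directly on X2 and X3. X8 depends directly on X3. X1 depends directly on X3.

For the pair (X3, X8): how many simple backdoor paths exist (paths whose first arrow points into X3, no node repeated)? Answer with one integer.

A backdoor path from X3 to X8 is any simple undirected path whose first edge points into X3 (i.e. leaves X3 via a parent).
Parents of X3: {X2}.
No simple path from any parent of X3 reaches X8 without revisiting X3, so there are no backdoor paths.

0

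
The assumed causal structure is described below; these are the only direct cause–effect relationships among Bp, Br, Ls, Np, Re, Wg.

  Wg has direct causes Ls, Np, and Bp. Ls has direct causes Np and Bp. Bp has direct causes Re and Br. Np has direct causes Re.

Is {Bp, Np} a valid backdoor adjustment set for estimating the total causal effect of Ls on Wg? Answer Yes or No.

Yes

Backdoor paths from Ls to Wg (paths whose first edge points into Ls):
  P1: Ls <- Bp <- Re -> Np -> Wg
  P2: Ls <- Bp -> Wg
  P3: Ls <- Np <- Re -> Bp -> Wg
  P4: Ls <- Np -> Wg
Condition 1 (no descendant of Ls in the set): holds — descendants of Ls are {Wg}; none are in {Bp, Np}.
Condition 2 (every backdoor path blocked by {Bp, Np}):
  P1: blocked at chain node Bp ∈ conditioning set.
  P2: blocked at fork node Bp ∈ conditioning set.
  P3: blocked at chain node Np ∈ conditioning set.
  P4: blocked at fork node Np ∈ conditioning set.
{Bp, Np} satisfies the backdoor criterion.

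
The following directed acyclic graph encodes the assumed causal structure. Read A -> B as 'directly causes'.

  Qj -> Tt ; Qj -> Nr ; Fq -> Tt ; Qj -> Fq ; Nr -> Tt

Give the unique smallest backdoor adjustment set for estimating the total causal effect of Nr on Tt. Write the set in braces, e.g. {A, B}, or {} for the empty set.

Variables eligible for adjustment (non-descendants of Nr, excluding Nr and Tt): {Fq, Qj}.
Backdoor paths from Nr to Tt:
  P1: Nr <- Qj -> Fq -> Tt
  P2: Nr <- Qj -> Tt
The empty set is not sufficient: P1 (Nr <- Qj -> Fq -> Tt) has no collider blocking it and no conditioned non-collider, so it is open.
Try {Qj}:
  P1: blocked at fork node Qj ∈ conditioning set.
  P2: blocked at fork node Qj ∈ conditioning set.
{Qj} contains no descendant of Nr and blocks every backdoor path.
No other singleton works — e.g. {Fq} leaves P2 open — so {Qj} is the unique smallest valid adjustment set.

{Qj}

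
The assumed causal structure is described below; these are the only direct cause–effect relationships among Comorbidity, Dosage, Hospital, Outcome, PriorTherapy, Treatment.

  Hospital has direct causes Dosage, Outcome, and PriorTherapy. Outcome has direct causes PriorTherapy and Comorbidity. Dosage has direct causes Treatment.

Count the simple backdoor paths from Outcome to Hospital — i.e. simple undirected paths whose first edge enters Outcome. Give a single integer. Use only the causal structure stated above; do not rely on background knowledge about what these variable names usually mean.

1

A backdoor path from Outcome to Hospital is any simple undirected path whose first edge points into Outcome (i.e. leaves Outcome via a parent).
Parents of Outcome: {Comorbidity, PriorTherapy}.
Enumerating:
  P1: Outcome <- PriorTherapy -> Hospital
That exhausts the simple backdoor paths. Count: 1.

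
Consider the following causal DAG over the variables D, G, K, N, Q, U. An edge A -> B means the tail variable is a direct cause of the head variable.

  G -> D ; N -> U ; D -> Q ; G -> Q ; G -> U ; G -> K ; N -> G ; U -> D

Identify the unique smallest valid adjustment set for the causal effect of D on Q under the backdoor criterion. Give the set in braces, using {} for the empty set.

Variables eligible for adjustment (non-descendants of D, excluding D and Q): {G, K, N, U}.
Backdoor paths from D to Q:
  P1: D <- G -> Q
  P2: D <- U <- N -> G -> Q
  P3: D <- U <- G -> Q
The empty set is not sufficient: P1 (D <- G -> Q) has no collider blocking it and no conditioned non-collider, so it is open.
Try {G}:
  P1: blocked at fork node G ∈ conditioning set.
  P2: blocked at chain node G ∈ conditioning set.
  P3: blocked at fork node G ∈ conditioning set.
{G} contains no descendant of D and blocks every backdoor path.
No other singleton works — e.g. {N} leaves P1 open — so {G} is the unique smallest valid adjustment set.

{G}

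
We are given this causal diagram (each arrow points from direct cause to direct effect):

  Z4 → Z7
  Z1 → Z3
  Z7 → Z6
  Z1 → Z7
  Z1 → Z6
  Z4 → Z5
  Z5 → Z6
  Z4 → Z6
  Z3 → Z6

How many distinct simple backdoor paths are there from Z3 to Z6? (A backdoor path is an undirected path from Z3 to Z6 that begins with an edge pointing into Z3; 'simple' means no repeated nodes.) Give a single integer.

A backdoor path from Z3 to Z6 is any simple undirected path whose first edge points into Z3 (i.e. leaves Z3 via a parent).
Parents of Z3: {Z1}.
Enumerating:
  P1: Z3 <- Z1 -> Z7 <- Z4 -> Z5 -> Z6
  P2: Z3 <- Z1 -> Z7 <- Z4 -> Z6
  P3: Z3 <- Z1 -> Z7 -> Z6
  P4: Z3 <- Z1 -> Z6
That exhausts the simple backdoor paths. Count: 4.

4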